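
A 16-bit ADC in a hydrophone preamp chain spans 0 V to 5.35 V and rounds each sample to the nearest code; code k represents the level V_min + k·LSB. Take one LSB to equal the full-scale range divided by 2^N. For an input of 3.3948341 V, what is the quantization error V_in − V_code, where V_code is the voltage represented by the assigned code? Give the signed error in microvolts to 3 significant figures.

−19.1 µV

V_FS = 5.35 V. LSB = 5.35 V / 2^16 ≈ 81.63 µV.
Position in LSBs: (3.3948341 − (0)) × 65536/5.35 = 41585.7659; rounding gives k = 41586.
V_code = V_min + k × range/2^16 = 0 + 41586 × 5.35/65536 = 3.3948532104 V.
V_in − V_code = 3.3948341 − (3.3948532104) = −19.1 µV.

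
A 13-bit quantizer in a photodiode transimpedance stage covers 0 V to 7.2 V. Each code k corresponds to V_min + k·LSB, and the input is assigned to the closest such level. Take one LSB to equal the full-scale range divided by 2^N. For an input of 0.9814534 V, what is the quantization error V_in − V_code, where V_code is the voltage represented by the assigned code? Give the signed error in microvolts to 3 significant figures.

V_FS = 7.2 V. LSB = 7.2 V / 2^13 ≈ 0.8789 mV.
(0.9814534 − (0)) / LSB = 0.9814534 × 8192/7.2 = 1116.6759. Nearest integer: k = 1117.
Reconstructed level: 0 + 1117 × 7.2/8192 V = 0.9817382813 V.
e = 0.9814534 − (0.9817382813) = −285 µV.

−285 µV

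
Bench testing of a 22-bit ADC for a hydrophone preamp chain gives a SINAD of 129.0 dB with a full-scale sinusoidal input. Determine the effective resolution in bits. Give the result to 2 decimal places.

(129.0 − 1.76) / 6.02 = 127.24/6.02 = 21.1362 effective bits.

21.14 bits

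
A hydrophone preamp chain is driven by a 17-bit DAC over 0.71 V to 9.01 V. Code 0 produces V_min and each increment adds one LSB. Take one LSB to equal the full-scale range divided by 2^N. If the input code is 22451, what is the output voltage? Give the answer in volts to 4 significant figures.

Range = 9.01 − (0.71) = 8.3 V. LSB = 8.3 V / 2^17.
V_out = 0.71 + 22451 × (8.3/131072) V
      = 0.71 + 1.42169 = 2.13169 V.

2.132 V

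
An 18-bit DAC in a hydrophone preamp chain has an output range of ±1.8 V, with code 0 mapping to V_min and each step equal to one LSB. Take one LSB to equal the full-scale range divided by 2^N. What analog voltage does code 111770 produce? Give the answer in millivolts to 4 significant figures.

-265.1 mV

The full-scale span is 1.8 − (-1.8) = 3.6 V. LSB = 3.6 V / 2^18.
V_out = V_min + code × LSB = -1.8 V + 111770 × 3.6 V / 262144
      = -1.8 V + 1.53493 V = -0.265073 V.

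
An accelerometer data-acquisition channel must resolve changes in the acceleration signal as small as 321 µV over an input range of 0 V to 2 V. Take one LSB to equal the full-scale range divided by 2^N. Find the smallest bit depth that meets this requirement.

13 bits

Full-scale range = 2 V.
Need 2^N ≥ 2 V / 321 µV = 6231 → N_min = 13.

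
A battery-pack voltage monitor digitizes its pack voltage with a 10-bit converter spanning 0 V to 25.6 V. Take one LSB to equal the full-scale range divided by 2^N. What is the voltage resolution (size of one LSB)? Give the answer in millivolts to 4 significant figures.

25.00 mV

Full-scale range = 25.6 V.
Number of codes = 2^10 = 1024.
One LSB is 25.6 V / 1024 = 25.00 mV.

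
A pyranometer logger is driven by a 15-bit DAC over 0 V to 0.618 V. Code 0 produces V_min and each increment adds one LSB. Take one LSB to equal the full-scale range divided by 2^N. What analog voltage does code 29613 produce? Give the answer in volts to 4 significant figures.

0.5585 V

Full-scale range = 0.618 V. LSB = 0.618 V / 2^15.
V_out = 0 + 29613 × (0.618/32768) V
      = 0 V + 0.558497 V = 0.558497 V.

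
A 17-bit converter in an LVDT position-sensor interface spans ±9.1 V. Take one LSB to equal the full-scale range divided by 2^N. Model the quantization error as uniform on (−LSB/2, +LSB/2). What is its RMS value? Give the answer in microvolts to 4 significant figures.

40.08 µV

Span: 9.1 V − (-9.1 V) = 18.2 V.
LSB = 18.2 V / 2^17 = 138.855 µV.
V_rms = LSB/√12 = 138.855 µV / √12 = 40.08 µV.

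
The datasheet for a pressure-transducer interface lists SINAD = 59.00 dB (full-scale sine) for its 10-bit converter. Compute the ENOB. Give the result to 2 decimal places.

9.51 bits

ENOB = (SINAD − 1.76) / 6.02 = (59.00 − 1.76) / 6.02 = 57.24 / 6.02 = 9.5083.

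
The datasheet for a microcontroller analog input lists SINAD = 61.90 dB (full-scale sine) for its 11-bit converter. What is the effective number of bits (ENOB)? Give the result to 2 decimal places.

9.99 bits

Inverting SNR = 6.02 N + 1.76: N_eff = (61.90 − 1.76)/6.02 = 9.9900.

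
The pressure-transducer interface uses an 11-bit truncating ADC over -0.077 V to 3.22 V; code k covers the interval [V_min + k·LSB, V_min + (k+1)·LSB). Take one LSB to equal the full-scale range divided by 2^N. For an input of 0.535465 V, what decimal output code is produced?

Span: 3.22 V − (-0.077 V) = 3.297 V. LSB = 3.297 V / 2^11 ≈ 1.610 mV.
V_in − V_min = 0.535465 − (-0.077) = 0.612465 V.
Divide by LSB: 0.612465 × 2048/3.297 = 380.4454.
Truncating gives code 380.

380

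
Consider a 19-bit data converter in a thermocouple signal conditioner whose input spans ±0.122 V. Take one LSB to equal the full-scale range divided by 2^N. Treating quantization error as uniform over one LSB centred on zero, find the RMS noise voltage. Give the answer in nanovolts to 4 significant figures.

Full-scale range = 0.122 V − (-0.122 V) = 0.244 V.
Step size = 0.244/524288 V = 465.393 nV.
RMS of a uniform error over width LSB is LSB/√12 = 134.3 nV.

134.3 nV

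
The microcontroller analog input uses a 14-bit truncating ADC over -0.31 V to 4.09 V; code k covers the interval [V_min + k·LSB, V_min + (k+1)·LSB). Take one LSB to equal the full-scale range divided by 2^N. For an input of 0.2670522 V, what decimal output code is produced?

Span: 4.09 V − (-0.31 V) = 4.4 V. LSB = 4.4 V / 2^14 ≈ 268.6 µV.
V_in − V_min = 0.2670522 − (-0.31) = 0.5770522 V.
Divide by LSB: 0.5770522 × 16384/4.4 = 2148.7326.
Truncating gives code 2148.

2148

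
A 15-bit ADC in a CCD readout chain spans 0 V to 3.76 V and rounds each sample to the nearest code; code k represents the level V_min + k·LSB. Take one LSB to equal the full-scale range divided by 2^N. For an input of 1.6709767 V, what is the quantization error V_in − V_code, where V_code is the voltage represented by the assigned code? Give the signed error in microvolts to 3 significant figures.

+44.1 µV

Full-scale range = 3.76 V. LSB = 3.76 V / 2^15 ≈ 114.7 µV.
(V_in − V_min)/LSB = (1.6709767 − (0)) × 32768/3.76 = 14562.3842 → nearest code k = 14562.
Reconstructed level: 0 + 14562 × 3.76/32768 V = 1.6709326172 V.
e = 1.6709767 − (1.6709326172) = +44.1 µV.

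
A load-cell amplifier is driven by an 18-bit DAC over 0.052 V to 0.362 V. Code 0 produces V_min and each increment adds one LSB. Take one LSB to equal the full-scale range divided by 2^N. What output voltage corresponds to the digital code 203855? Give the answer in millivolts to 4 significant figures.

293.1 mV

Range = 0.362 − (0.052) = 0.31 V. LSB = 0.31 V / 2^18.
V_out = 0.052 + 203855 × (0.31/262144) V
      = 0.052 + 0.241070 = 0.293070 V.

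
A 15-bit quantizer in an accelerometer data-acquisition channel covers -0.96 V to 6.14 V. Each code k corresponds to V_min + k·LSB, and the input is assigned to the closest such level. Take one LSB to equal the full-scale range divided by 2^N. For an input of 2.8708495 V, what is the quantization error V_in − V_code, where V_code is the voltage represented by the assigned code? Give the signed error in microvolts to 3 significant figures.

+39.0 µV

Range = 6.14 − (-0.96) = 7.1 V. LSB = 7.1 V / 2^15 ≈ 216.7 µV.
Position in LSBs: (2.8708495 − (-0.96)) × 32768/7.1 = 17680.1798; rounding gives k = 17680.
Reconstructed level: -0.96 + 17680 × 7.1/32768 V = 2.8708105469 V.
e = 2.8708495 − (2.8708105469) = +39.0 µV.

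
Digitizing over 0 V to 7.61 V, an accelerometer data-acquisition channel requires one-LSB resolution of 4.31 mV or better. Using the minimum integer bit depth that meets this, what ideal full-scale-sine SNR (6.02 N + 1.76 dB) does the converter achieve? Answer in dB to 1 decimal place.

Full-scale range = 7.61 V.
Levels needed ≥ 7.61/4.31 mV = 1766. 2^11 = 2048 suffices, so N_min = 11.
Ideal SNR at N = 11: 6.02·11 + 1.76 = 68.0 dB.

68.0 dB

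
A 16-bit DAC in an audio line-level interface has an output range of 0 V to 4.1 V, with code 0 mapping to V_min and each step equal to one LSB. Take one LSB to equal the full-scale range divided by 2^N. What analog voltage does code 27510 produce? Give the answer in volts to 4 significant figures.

Range is 4.1 V. LSB = 4.1 V / 2^16.
Output = V_min + (27510/65536) × range = 0 + 0.419769 × 4.1 V
      = 0 V + 1.72105 V = 1.72105 V.

1.721 V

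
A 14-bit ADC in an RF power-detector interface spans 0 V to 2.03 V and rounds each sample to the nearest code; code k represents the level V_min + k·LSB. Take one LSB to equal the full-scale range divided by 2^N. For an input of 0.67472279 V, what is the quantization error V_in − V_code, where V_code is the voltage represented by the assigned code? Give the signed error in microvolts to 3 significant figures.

−44.1 µV

Range is 2.03 V. LSB = 2.03 V / 2^14 ≈ 123.9 µV.
(V_in − V_min)/LSB = (0.67472279 − (0)) × 16384/2.03 = 5445.6444 → nearest code k = 5446.
Reconstructed level: 0 + 5446 × 2.03/16384 V = 0.67476684570 V.
Error = V_in − V_code = 0.67472279 − (0.67476684570) = −44.1 µV.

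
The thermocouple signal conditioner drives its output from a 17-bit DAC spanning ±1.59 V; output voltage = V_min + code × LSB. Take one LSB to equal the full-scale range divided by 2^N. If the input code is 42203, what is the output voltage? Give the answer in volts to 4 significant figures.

The full-scale span is 1.59 − (-1.59) = 3.18 V. LSB = 3.18 V / 2^17.
V_out = -1.59 + 42203 × (3.18/131072) V
      = -1.59 V + 1.02391 V = -0.566093 V.

-0.5661 V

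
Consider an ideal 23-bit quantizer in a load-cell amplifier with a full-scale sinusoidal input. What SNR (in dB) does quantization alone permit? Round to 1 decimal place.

6.02(23) + 1.76 = 138.46 + 1.76 = 140.22 dB.

140.2 dB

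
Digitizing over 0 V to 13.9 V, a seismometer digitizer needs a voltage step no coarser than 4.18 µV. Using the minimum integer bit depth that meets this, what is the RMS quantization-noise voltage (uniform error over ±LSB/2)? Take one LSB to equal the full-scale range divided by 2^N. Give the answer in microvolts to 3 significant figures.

0.957 µV

Range is 13.9 V.
13.9 V / 4.18 µV = 3.325e6. Since 2^21 = 2097152 and 2^22 = 4194304, N = 22.
One LSB is 13.9 V / 4194304 = 3.3140 µV.
σ_q = LSB/√12 = 3.3140 µV/3.4641 = 0.957 µV.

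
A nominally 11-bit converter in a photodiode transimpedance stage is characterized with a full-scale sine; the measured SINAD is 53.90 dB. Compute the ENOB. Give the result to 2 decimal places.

ENOB = (53.90 − 1.76)/6.02 = 8.6611 bits.

8.66 bits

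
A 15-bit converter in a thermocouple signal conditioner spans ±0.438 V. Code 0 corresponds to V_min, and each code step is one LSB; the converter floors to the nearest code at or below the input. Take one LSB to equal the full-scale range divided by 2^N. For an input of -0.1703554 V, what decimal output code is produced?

10011

Range = 0.438 − (-0.438) = 0.876 V. LSB = 0.876 V / 2^15 ≈ 26.73 µV.
code = ⌊(V_in − V_min)/LSB⌋ = ⌊(V_in − V_min) × 2^15 / range⌋
     = ⌊(-0.1703554 − (-0.438)) × 32768 / 0.876⌋ = ⌊0.2676446 × 32768/0.876⌋
     = ⌊10011.619⌋ = 10011.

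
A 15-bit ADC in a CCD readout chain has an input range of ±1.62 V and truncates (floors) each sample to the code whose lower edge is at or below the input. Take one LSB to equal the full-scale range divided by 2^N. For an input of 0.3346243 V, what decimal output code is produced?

19768

The full-scale span is 1.62 − (-1.62) = 3.24 V. LSB = 3.24 V / 2^15 ≈ 98.88 µV.
code = ⌊(V_in − V_min)/LSB⌋ = ⌊(V_in − V_min) × 2^15 / range⌋
     = ⌊(0.3346243 − (-1.62)) × 32768 / 3.24⌋ = ⌊1.9546243 × 32768/3.24⌋
     = ⌊19768.250⌋ = 19768.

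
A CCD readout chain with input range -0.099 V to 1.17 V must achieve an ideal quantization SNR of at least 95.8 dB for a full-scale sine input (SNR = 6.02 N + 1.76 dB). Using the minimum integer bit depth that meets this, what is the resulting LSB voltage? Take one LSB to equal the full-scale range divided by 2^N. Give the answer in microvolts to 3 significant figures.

19.4 µV

Full-scale range = 1.17 V − (-0.099 V) = 1.269 V.
Required N = ⌈(95.8 − 1.76)/6.02⌉ = ⌈15.621⌉ = 16.
LSB = 1.269 V ÷ 2^16 = 1.269/65536 V = 19.4 µV.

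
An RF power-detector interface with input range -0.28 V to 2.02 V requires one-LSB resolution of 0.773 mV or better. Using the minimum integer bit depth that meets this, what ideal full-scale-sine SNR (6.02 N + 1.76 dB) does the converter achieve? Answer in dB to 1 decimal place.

Full-scale range = 2.02 V − (-0.28 V) = 2.3 V.
2.3 V / 0.773 mV = 2975. Since 2^11 = 2048 and 2^12 = 4096, N = 12.
SNR = 6.02 × 12 + 1.76 = 74.00 dB.

74.0 dB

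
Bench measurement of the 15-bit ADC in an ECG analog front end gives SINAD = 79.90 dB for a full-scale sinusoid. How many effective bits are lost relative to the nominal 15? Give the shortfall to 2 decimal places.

2.02 bits

ENOB = (SINAD − 1.76)/6.02 = (79.90 − 1.76)/6.02 = 12.9801 bits.
Shortfall = 15 − 12.9801 = 2.0199 bits.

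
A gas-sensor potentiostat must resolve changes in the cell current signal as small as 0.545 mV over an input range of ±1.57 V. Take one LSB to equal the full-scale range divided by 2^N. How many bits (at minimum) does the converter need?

13 bits

The full-scale span is 1.57 − (-1.57) = 3.14 V.
3.14 V / 0.545 mV = 5761. Since 2^12 = 4096 and 2^13 = 8192, N = 13.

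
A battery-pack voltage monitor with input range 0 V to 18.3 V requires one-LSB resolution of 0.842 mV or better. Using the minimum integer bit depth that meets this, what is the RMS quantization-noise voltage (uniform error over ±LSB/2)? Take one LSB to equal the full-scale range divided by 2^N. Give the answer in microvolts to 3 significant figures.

Full-scale range = 18.3 V.
Levels needed ≥ 18.3/0.842 mV = 21730. 2^15 = 32768 suffices, so N_min = 15.
Step size = 18.3/32768 V = 0.55847 mV.
σ_q = LSB/√12 = 0.55847 mV/3.4641 = 161 µV.

161 µV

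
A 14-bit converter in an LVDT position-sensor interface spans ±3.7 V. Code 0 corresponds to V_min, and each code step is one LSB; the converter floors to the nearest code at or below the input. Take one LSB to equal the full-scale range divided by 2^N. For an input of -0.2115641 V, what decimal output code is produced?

Full-scale range = 3.7 V − (-3.7 V) = 7.4 V. LSB = 7.4 V / 2^14 ≈ 451.7 µV.
code = ⌊(V_in − V_min)/LSB⌋ = ⌊(V_in − V_min) × 2^14 / range⌋
     = ⌊(-0.2115641 − (-3.7)) × 16384 / 7.4⌋ = ⌊3.4884359 × 16384/7.4⌋
     = ⌊7723.586⌋ = 7723.

7723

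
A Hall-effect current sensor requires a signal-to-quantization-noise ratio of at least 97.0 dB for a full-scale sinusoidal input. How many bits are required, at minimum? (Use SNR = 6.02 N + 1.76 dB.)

16 bits

N ≥ (97.0 − 1.76)/6.02 = 15.821 → N_min = 16.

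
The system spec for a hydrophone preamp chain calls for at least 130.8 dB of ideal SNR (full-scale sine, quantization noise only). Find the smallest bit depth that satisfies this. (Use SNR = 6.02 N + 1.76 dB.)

Required N = ⌈(130.8 − 1.76)/6.02⌉ = ⌈21.435⌉ = 22.

22 bits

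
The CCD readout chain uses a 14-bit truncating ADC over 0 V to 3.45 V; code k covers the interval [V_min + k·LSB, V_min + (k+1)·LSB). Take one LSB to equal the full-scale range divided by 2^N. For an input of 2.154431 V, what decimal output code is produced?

Full-scale range = 3.45 V. LSB = 3.45 V / 2^14 ≈ 210.6 µV.
code = ⌊(V_in − V_min)/LSB⌋ = ⌊(V_in − V_min) × 2^14 / range⌋
     = ⌊(2.154431 − (0)) × 16384 / 3.45⌋ = ⌊2.154431 × 16384/3.45⌋
     = ⌊10231.362⌋ = 10231.

10231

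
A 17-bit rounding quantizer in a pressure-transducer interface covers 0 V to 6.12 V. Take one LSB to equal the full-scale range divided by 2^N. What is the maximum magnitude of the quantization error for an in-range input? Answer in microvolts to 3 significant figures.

Span = 6.12 V.
LSB = 6.12 V / 2^17 = 46.692 µV.
|e|_max = LSB/2 = 23.3 µV.

23.3 µV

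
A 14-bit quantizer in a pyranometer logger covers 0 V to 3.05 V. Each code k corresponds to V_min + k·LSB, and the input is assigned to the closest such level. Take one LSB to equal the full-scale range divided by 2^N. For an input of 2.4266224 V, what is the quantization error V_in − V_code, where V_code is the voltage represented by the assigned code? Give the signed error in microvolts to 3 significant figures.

Range is 3.05 V. LSB = 3.05 V / 2^14 ≈ 186.2 µV.
(V_in − V_min)/LSB = (2.4266224 − (0)) × 16384/3.05 = 13035.3382 → nearest code k = 13035.
Reconstructed level: 0 + 13035 × 3.05/16384 V = 2.4265594482 V.
V_in − V_code = 2.4266224 − (2.4265594482) = +63.0 µV.

+63.0 µV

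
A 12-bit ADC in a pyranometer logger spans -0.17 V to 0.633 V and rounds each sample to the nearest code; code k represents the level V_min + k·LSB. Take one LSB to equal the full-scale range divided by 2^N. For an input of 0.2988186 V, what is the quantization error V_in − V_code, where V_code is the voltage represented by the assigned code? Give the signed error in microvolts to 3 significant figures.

Full-scale range = 0.633 V − (-0.17 V) = 0.803 V. LSB = 0.803 V / 2^12 ≈ 196.0 µV.
(V_in − V_min)/LSB = (0.2988186 − (-0.17)) × 4096/0.803 = 2391.3835 → nearest code k = 2391.
Reconstructed level: -0.17 + 2391 × 0.803/4096 V = 0.2987434082 V.
Error = V_in − V_code = 0.2988186 − (0.2987434082) = +75.2 µV.

+75.2 µV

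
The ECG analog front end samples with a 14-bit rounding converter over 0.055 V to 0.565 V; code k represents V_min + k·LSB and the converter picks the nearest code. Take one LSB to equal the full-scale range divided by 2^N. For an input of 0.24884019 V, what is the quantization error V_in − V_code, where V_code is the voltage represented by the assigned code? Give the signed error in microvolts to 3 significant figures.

Full-scale range = 0.565 V − (0.055 V) = 0.51 V. LSB = 0.51 V / 2^14 ≈ 31.13 µV.
(V_in − V_min)/LSB = (0.24884019 − (0.055)) × 16384/0.51 = 6227.2111 → nearest code k = 6227.
V_code = V_min + k × range/2^14 = 0.055 + 6227 × 0.51/16384 = 0.24883361816 V.
V_in − V_code = 0.24884019 − (0.24883361816) = +6.57 µV.

+6.57 µV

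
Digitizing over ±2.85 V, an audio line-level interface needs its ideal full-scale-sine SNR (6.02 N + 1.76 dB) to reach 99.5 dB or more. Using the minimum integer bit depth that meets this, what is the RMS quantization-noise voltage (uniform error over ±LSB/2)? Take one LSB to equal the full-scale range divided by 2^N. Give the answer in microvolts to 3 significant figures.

Range = 2.85 − (-2.85) = 5.7 V.
N ≥ (99.5 − 1.76)/6.02 = 16.236 → N_min = 17.
One LSB is 5.7 V / 131072 = 43.488 µV.
RMS noise = LSB/√12 = 12.6 µV.

12.6 µV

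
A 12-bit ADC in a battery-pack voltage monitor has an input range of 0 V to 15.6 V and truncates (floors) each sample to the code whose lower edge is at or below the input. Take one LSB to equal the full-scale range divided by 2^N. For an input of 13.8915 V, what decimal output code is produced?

Full-scale range = 15.6 V. LSB = 15.6 V / 2^12 ≈ 3.809 mV.
(V_in − V_min) × 2^12/range = (13.8915 − (0)) × 4096/15.6 = 3647.409.
Floor → code = 3647.

3647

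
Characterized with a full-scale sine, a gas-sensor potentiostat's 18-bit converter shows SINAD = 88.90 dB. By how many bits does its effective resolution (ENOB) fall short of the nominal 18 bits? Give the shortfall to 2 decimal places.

3.52 bits

ENOB = (SINAD − 1.76)/6.02 = (88.90 − 1.76)/6.02 = 14.4751 bits.
Shortfall = 18 − 14.4751 = 3.5249 bits.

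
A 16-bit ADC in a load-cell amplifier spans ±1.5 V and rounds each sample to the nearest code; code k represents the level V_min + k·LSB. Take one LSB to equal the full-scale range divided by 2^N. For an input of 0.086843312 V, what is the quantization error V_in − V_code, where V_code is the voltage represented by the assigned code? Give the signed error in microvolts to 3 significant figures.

+5.54 µV

The full-scale span is 1.5 − (-1.5) = 3 V. LSB = 3 V / 2^16 ≈ 45.78 µV.
(V_in − V_min)/LSB = (0.086843312 − (-1.5)) × 65536/3 = 34665.1211 → nearest code k = 34665.
Reconstructed level: -1.5 + 34665 × 3/65536 V = 0.086837768555 V.
Error = V_in − V_code = 0.086843312 − (0.086837768555) = +5.54 µV.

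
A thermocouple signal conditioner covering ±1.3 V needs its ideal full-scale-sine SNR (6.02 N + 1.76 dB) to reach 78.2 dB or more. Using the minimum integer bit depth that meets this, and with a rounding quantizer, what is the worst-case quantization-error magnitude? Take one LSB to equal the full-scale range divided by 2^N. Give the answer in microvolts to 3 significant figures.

159 µV

Span: 1.3 V − (-1.3 V) = 2.6 V.
Required N = ⌈(78.2 − 1.76)/6.02⌉ = ⌈12.698⌉ = 13.
LSB = 2.6 V ÷ 2^13 = 2.6/8192 V = 317.38 µV.
Max error for round-to-nearest is LSB/2 = 159 µV.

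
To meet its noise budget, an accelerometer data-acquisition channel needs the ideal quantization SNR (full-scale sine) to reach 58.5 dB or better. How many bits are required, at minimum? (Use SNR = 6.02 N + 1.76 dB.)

10 bits

Required N = ⌈(58.5 − 1.76)/6.02⌉ = ⌈9.425⌉ = 10.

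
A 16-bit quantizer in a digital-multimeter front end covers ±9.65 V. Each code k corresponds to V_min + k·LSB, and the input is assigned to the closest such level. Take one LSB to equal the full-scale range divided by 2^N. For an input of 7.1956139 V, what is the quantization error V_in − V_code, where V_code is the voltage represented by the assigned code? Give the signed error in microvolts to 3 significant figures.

−67.9 µV

Range = 9.65 − (-9.65) = 19.3 V. LSB = 19.3 V / 2^16 ≈ 294.5 µV.
(V_in − V_min)/LSB = (7.1956139 − (-9.65)) × 65536/19.3 = 57201.7696 → nearest code k = 57202.
V_code = V_min + k × range/2^16 = -9.65 + 57202 × 19.3/65536 = 7.1956817627 V.
e = 7.1956139 − (7.1956817627) = −67.9 µV.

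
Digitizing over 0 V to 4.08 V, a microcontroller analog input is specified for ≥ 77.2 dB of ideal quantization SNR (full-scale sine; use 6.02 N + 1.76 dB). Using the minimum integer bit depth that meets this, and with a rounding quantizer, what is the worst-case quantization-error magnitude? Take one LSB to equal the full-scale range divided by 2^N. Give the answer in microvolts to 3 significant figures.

249 µV

Span = 4.08 V.
N ≥ (77.2 − 1.76)/6.02 = 12.532 → N_min = 13.
LSB = 4.08 V / 2^13 = 498.05 µV.
Max error for round-to-nearest is LSB/2 = 249 µV.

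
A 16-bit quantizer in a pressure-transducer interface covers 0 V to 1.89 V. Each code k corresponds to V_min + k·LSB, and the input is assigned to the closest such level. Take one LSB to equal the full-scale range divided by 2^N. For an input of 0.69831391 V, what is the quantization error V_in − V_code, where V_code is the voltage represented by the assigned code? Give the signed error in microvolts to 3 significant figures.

+3.67 µV

Full-scale range = 1.89 V. LSB = 1.89 V / 2^16 ≈ 28.84 µV.
Position in LSBs: (0.69831391 − (0)) × 65536/1.89 = 24214.1272; rounding gives k = 24214.
Reconstructed level: 0 + 24214 × 1.89/65536 V = 0.69831024170 V.
Error = V_in − V_code = 0.69831391 − (0.69831024170) = +3.67 µV.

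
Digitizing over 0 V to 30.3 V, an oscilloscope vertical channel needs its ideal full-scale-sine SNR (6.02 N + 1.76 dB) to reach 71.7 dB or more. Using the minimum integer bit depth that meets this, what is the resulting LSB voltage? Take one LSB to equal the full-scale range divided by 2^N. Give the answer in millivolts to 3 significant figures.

Range is 30.3 V.
Required N = ⌈(71.7 − 1.76)/6.02⌉ = ⌈11.618⌉ = 12.
Step size = 30.3/4096 V = 7.40 mV.

7.40 mV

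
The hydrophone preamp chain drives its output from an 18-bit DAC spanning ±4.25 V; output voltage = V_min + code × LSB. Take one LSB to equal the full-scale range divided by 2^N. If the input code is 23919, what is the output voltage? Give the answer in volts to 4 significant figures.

-3.474 V

Full-scale range = 4.25 V − (-4.25 V) = 8.5 V. LSB = 8.5 V / 2^18.
V_out = -4.25 + 23919 × (8.5/262144) V
      = -4.25 V + 0.775572 V = -3.47443 V.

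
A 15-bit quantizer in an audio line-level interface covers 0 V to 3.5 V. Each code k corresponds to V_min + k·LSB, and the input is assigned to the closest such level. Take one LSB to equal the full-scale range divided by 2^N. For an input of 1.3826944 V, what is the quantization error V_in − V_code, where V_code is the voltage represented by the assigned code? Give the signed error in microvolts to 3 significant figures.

Full-scale range = 3.5 V. LSB = 3.5 V / 2^15 ≈ 106.8 µV.
(1.3826944 − (0)) / LSB = 1.3826944 × 32768/3.5 = 12945.1800. Nearest integer: k = 12945.
V_code = V_min + k × range/2^15 = 0 + 12945 × 3.5/32768 = 1.3826751709 V.
V_in − V_code = 1.3826944 − (1.3826751709) = +19.2 µV.

+19.2 µV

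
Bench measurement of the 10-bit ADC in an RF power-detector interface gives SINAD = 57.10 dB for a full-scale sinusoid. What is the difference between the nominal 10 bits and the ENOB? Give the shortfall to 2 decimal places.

0.81 bits

ENOB = (SINAD − 1.76)/6.02 = (57.10 − 1.76)/6.02 = 9.1927 bits.
Lost resolution: 10 − 9.1927 = 0.8073 bits.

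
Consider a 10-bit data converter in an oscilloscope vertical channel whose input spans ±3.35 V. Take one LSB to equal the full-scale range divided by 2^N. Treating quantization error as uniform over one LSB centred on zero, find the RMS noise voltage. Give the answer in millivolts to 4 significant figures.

Full-scale range = 3.35 V − (-3.35 V) = 6.7 V.
One LSB is 6.7 V / 1024 = 6.54297 mV.
For a uniform distribution on [−LSB/2, +LSB/2], V_rms = LSB/√12 = 6.54297 mV/3.4641 = 1.889 mV.

1.889 mV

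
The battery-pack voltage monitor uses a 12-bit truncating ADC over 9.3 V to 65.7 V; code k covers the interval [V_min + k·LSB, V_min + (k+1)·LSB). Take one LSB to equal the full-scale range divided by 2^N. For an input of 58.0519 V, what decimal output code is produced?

3540

Full-scale range = 65.7 V − (9.3 V) = 56.4 V. LSB = 56.4 V / 2^12 ≈ 13.77 mV.
V_in − V_min = 58.0519 − (9.3) = 48.7519 V.
Divide by LSB: 48.7519 × 4096/56.4 = 3540.5635.
Truncating gives code 3540.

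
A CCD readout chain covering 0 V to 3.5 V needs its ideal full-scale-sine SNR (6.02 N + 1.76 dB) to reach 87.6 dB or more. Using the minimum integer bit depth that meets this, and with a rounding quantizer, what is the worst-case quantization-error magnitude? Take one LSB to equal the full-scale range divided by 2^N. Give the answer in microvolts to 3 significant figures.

53.4 µV

Full-scale range = 3.5 V.
Required N = ⌈(87.6 − 1.76)/6.02⌉ = ⌈14.259⌉ = 15.
LSB = 3.5 V / 2^15 = 106.81 µV.
|e|_max = LSB/2 = 53.4 µV.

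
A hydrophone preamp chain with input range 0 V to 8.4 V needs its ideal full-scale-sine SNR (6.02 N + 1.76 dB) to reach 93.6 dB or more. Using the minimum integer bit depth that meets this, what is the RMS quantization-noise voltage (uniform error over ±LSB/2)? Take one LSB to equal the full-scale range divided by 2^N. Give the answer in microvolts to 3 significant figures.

37.0 µV

V_FS = 8.4 V.
6.02 N + 1.76 ≥ 93.6 gives N ≥ 15.256, so the minimum integer is 16.
One LSB is 8.4 V / 65536 = 128.17 µV.
V_rms = LSB/√12 = 37.0 µV.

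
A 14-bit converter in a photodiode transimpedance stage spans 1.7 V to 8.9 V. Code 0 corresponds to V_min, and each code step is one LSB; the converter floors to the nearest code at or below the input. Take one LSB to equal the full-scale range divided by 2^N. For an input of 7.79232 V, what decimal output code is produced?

Full-scale range = 8.9 V − (1.7 V) = 7.2 V. LSB = 7.2 V / 2^14 ≈ 439.5 µV.
V_in − V_min = 7.79232 − (1.7) = 6.09232 V.
Divide by LSB: 6.09232 × 16384/7.2 = 13863.4126.
Truncating gives code 13863.

13863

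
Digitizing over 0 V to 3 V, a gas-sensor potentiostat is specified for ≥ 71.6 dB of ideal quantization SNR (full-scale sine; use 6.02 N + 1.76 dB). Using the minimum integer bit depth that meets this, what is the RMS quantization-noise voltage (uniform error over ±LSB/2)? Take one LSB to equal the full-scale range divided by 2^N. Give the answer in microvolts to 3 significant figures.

211 µV

Full-scale range = 3 V.
Required N = ⌈(71.6 − 1.76)/6.02⌉ = ⌈11.601⌉ = 12.
LSB = 3 V / 2^12 = 0.73242 mV.
RMS noise = LSB/√12 = 211 µV.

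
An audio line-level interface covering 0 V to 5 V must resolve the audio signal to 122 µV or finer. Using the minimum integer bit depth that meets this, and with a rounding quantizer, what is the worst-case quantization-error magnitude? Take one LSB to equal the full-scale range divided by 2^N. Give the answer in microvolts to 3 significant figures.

Range is 5 V.
Required number of levels: 5/122 µV = 40984; smallest N with 2^N ≥ that is 16.
LSB = 5 V / 2^16 = 76.294 µV.
|e|_max = LSB/2 = 38.1 µV.

38.1 µV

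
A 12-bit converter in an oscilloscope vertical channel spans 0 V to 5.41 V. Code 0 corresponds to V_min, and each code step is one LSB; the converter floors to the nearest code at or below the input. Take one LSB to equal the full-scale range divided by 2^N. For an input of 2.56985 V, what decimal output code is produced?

1945

Range is 5.41 V. LSB = 5.41 V / 2^12 ≈ 1.321 mV.
(V_in − V_min) × 2^12/range = (2.56985 − (0)) × 4096/5.41 = 1945.676.
Floor → code = 1945.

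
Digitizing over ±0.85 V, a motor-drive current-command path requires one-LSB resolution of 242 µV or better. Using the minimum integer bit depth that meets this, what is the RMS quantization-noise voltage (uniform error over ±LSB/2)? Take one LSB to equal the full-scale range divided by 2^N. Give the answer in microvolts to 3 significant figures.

Full-scale range = 0.85 V − (-0.85 V) = 1.7 V.
Levels needed ≥ 1.7/242 µV = 7025. 2^13 = 8192 suffices, so N_min = 13.
LSB = 1.7 V ÷ 2^13 = 1.7/8192 V = 207.52 µV.
V_rms = LSB/√12 = 59.9 µV.

59.9 µV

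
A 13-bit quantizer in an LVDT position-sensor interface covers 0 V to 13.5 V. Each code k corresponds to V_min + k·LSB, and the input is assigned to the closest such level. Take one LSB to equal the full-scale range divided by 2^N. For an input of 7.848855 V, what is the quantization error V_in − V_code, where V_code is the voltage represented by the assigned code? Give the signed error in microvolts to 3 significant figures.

V_FS = 13.5 V. LSB = 13.5 V / 2^13 ≈ 1.648 mV.
(7.848855 − (0)) / LSB = 7.848855 × 8192/13.5 = 4762.8015. Nearest integer: k = 4763.
V_code = V_min + k × range/2^13 = 0 + 4763 × 13.5/8192 = 7.849182129 V.
e = 7.848855 − (7.849182129) = −327 µV.

−327 µV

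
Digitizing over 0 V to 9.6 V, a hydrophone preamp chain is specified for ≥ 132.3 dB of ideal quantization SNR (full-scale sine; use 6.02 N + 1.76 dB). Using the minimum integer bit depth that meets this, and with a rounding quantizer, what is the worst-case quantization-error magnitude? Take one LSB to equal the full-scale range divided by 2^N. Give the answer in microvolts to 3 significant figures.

1.14 µV

V_FS = 9.6 V.
Solving 6.02 N ≥ 132.3 − 1.76: N ≥ 21.684. Round up → N = 22.
LSB = 9.6 V ÷ 2^22 = 9.6/4194304 V = 2.2888 µV.
Max error for round-to-nearest is LSB/2 = 1.14 µV.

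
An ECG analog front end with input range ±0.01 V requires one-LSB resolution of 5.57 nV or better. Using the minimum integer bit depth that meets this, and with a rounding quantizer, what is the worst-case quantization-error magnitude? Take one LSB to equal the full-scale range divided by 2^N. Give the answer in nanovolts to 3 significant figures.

Full-scale range = 0.01 V − (-0.01 V) = 0.02 V.
Required number of levels: 0.02/5.57 nV = 3.5907e6; smallest N with 2^N ≥ that is 22.
LSB = 0.02 V / 2^22 = 4.7684 nV.
Half an LSB is 2.38 nV.

2.38 nV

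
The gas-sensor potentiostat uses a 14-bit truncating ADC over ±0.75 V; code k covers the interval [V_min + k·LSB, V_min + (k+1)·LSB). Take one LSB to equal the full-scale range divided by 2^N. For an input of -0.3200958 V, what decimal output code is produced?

4695

The full-scale span is 0.75 − (-0.75) = 1.5 V. LSB = 1.5 V / 2^14 ≈ 91.55 µV.
(V_in − V_min) × 2^14/range = (-0.3200958 − (-0.75)) × 16384/1.5 = 4695.700.
Floor → code = 4695.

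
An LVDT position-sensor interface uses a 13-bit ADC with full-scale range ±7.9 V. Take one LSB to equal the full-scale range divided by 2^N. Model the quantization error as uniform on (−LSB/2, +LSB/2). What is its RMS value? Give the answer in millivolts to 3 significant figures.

Full-scale range = 7.9 V − (-7.9 V) = 15.8 V.
One LSB is 15.8 V / 8192 = 1.9287 mV.
V_rms = LSB/√12 = 1.9287 mV / √12 = 0.557 mV.

0.557 mV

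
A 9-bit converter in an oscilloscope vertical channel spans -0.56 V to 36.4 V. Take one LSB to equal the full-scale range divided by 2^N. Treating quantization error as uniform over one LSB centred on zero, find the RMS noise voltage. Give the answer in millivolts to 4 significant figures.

20.84 mV

The full-scale span is 36.4 − (-0.56) = 36.96 V.
LSB = 36.96 V / 2^9 = 72.1875 mV.
σ_q = LSB/√12 = 72.1875 mV/3.4641 = 20.84 mV.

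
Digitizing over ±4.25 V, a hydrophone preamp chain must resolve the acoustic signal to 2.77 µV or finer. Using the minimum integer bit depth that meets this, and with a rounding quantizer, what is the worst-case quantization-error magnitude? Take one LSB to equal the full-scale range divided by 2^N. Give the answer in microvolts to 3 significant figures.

1.01 µV

Full-scale range = 4.25 V − (-4.25 V) = 8.5 V.
Levels needed ≥ 8.5/2.77 µV = 3.069e6. 2^22 = 4194304 suffices, so N_min = 22.
LSB = 8.5 V ÷ 2^22 = 8.5/4194304 V = 2.0266 µV.
Max error for round-to-nearest is LSB/2 = 1.01 µV.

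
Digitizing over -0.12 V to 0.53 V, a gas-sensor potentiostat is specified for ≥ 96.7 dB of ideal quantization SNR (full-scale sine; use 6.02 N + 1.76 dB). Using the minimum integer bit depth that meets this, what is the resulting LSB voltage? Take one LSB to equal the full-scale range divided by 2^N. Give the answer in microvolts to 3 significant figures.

Full-scale range = 0.53 V − (-0.12 V) = 0.65 V.
N ≥ (96.7 − 1.76)/6.02 = 15.771 → N_min = 16.
Step size = 0.65/65536 V = 9.92 µV.

9.92 µV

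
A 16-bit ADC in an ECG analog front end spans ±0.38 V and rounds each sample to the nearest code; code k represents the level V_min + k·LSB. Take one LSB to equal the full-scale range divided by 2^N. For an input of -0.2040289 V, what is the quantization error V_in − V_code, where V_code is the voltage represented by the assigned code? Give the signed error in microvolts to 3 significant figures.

The full-scale span is 0.38 − (-0.38) = 0.76 V. LSB = 0.76 V / 2^16 ≈ 11.60 µV.
(V_in − V_min)/LSB = (-0.2040289 − (-0.38)) × 65536/0.76 = 15174.2658 → nearest code k = 15174.
Reconstructed level: -0.38 + 15174 × 0.76/65536 V = -0.20403198242 V.
V_in − V_code = -0.2040289 − (-0.20403198242) = +3.08 µV.

+3.08 µV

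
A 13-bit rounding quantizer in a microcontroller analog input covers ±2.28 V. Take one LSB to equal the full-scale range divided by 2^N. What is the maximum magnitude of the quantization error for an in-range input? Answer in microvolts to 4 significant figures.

278.3 µV

Range = 2.28 − (-2.28) = 4.56 V.
Step size = 4.56/8192 V = 0.556641 mV.
Worst-case error for round-to-nearest is half an LSB: 278.3 µV.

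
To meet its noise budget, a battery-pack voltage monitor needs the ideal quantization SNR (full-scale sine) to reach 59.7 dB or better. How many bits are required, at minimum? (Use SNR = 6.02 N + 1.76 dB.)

N ≥ (59.7 − 1.76)/6.02 = 9.625 → N_min = 10.

10 bits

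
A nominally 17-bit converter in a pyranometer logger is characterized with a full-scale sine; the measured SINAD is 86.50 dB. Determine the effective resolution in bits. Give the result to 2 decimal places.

14.08 bits

ENOB = (86.50 − 1.76)/6.02 = 14.0764 bits.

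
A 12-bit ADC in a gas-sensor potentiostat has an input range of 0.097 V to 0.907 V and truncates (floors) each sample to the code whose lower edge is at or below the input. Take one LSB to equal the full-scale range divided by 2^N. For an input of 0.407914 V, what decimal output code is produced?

Range = 0.907 − (0.097) = 0.81 V. LSB = 0.81 V / 2^12 ≈ 197.8 µV.
code = ⌊(V_in − V_min)/LSB⌋ = ⌊(V_in − V_min) × 2^12 / range⌋
     = ⌊(0.407914 − (0.097)) × 4096 / 0.81⌋ = ⌊0.310914 × 4096/0.81⌋
     = ⌊1572.227⌋ = 1572.

1572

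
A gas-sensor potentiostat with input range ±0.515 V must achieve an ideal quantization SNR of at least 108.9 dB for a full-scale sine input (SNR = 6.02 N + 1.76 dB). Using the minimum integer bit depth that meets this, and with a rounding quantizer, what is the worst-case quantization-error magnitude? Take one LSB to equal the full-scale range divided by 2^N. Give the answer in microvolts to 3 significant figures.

1.96 µV

Range = 0.515 − (-0.515) = 1.03 V.
Required N = ⌈(108.9 − 1.76)/6.02⌉ = ⌈17.797⌉ = 18.
Step size = 1.03/262144 V = 3.9291 µV.
Half an LSB is 1.96 µV.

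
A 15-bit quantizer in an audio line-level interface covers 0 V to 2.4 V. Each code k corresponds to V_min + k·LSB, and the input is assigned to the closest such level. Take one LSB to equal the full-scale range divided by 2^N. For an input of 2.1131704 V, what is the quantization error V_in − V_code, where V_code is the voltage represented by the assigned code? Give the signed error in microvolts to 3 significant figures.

−13.2 µV

V_FS = 2.4 V. LSB = 2.4 V / 2^15 ≈ 73.24 µV.
(2.1131704 − (0)) / LSB = 2.1131704 × 32768/2.4 = 28851.8199. Nearest integer: k = 28852.
V_code = V_min + k × range/2^15 = 0 + 28852 × 2.4/32768 = 2.1131835938 V.
V_in − V_code = 2.1131704 − (2.1131835938) = −13.2 µV.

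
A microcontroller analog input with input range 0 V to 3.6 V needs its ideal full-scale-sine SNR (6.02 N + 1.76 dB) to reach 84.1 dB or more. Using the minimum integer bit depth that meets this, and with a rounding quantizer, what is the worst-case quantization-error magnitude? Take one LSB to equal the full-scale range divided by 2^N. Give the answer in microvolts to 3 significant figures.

110 µV

Range is 3.6 V.
6.02 N + 1.76 ≥ 84.1 gives N ≥ 13.678, so the minimum integer is 14.
LSB = 3.6 V / 2^14 = 219.73 µV.
|e|_max = LSB/2 = 110 µV.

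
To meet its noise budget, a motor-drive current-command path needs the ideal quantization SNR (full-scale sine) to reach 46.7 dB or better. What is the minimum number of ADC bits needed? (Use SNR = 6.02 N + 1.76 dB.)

Required N = ⌈(46.7 − 1.76)/6.02⌉ = ⌈7.465⌉ = 8.

8 bits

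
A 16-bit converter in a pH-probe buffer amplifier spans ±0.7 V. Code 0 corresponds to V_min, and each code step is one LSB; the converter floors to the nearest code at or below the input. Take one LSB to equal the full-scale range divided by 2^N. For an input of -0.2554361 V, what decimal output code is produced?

Span: 0.7 V − (-0.7 V) = 1.4 V. LSB = 1.4 V / 2^16 ≈ 21.36 µV.
V_in − V_min = -0.2554361 − (-0.7) = 0.4445639 V.
Divide by LSB: 0.4445639 × 65536/1.4 = 20810.6713.
Truncating gives code 20810.

20810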